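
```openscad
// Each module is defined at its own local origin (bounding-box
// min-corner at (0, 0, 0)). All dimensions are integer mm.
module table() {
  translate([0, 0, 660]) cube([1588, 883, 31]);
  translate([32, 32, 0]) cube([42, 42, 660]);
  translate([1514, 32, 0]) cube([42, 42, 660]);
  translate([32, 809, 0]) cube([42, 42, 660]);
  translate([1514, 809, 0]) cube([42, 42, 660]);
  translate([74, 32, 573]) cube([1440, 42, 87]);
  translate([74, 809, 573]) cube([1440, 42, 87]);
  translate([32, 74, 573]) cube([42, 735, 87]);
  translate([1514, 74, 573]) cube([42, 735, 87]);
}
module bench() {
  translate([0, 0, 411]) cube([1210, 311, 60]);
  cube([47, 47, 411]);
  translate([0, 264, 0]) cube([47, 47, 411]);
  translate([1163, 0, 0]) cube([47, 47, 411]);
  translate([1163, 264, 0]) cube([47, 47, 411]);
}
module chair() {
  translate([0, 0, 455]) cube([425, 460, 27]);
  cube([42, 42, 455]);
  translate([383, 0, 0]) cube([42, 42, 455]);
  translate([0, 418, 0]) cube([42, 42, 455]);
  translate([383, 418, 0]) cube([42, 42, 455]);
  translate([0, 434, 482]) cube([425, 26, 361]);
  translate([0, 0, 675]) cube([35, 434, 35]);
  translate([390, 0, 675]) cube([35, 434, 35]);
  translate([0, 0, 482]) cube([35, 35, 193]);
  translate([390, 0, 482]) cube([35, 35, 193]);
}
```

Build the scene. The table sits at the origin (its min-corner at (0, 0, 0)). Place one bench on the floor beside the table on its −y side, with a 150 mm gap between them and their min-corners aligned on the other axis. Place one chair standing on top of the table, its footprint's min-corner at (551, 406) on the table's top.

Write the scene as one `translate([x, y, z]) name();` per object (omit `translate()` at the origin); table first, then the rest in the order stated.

table();
translate([0, -461, 0]) bench();
translate([551, 406, 691]) chair();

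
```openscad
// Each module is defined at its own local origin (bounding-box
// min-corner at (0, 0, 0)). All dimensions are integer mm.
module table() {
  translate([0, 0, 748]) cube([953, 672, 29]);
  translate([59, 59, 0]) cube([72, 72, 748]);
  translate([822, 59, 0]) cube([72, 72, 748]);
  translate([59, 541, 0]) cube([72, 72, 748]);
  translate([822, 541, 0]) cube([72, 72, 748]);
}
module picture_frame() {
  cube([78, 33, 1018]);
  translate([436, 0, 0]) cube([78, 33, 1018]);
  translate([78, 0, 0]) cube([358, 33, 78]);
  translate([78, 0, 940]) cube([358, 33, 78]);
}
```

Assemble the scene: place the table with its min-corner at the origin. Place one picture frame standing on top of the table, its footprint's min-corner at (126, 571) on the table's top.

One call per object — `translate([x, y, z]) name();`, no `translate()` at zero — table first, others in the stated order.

table();
translate([126, 571, 777]) picture_frame();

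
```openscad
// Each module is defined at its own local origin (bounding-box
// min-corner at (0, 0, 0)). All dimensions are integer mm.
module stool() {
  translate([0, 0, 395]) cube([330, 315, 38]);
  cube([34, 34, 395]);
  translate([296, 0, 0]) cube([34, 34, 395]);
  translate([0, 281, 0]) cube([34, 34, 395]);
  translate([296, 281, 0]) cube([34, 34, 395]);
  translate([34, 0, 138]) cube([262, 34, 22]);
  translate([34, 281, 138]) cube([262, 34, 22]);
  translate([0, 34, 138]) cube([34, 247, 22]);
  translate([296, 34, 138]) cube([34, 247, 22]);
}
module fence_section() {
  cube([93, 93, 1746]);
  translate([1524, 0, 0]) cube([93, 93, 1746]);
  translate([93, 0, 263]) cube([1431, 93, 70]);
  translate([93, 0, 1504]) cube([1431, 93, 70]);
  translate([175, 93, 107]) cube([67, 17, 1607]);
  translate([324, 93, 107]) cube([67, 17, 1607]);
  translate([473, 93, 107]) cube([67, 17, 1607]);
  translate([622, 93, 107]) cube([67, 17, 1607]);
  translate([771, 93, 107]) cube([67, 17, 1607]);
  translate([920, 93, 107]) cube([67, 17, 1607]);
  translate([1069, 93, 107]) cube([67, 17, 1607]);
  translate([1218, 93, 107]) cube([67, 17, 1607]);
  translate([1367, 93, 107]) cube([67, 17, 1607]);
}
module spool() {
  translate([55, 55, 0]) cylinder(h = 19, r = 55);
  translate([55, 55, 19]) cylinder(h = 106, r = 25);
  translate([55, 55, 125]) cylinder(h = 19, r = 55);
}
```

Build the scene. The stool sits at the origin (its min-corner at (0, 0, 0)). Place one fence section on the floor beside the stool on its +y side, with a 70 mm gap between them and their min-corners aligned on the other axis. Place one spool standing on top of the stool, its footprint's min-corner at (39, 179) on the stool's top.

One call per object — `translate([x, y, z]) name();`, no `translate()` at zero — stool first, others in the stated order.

stool();
translate([0, 385, 0]) fence_section();
translate([39, 179, 433]) spool();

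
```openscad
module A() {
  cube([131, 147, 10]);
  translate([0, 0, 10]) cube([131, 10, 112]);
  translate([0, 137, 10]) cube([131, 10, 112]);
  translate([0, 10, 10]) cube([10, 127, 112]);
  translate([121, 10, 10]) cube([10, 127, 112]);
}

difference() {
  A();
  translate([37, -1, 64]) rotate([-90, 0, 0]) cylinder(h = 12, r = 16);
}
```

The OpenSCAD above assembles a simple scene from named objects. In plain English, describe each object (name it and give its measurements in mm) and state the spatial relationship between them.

A is an open-topped rectangular box: outside dimensions 131×147×122 mm, with a uniform wall and base thickness of 10 mm. The base is a full 131×147 slab on the floor; four walls sit on top of the base. The front and back walls (the −y and +y sides) span the full width; the two side walls fit between them.

The open box has a circular hole of radius 16 mm through its front wall, centred at (x = 37, z = 64).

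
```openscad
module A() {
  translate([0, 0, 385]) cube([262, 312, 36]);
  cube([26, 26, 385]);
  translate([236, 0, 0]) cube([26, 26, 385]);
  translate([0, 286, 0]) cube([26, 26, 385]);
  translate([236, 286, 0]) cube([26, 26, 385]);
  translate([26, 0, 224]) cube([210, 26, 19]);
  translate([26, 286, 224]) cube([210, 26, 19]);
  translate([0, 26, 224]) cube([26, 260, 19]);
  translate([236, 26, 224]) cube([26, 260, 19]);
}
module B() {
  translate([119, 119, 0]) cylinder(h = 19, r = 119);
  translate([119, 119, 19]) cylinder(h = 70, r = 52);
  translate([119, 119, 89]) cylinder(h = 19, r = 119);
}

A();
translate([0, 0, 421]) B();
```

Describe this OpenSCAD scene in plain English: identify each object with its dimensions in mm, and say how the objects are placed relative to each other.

A is a four-legged stool. The seat is a 262×312×36 mm slab whose top surface is at z = 421 mm; four square legs, each 26×26 mm in cross-section, run from the floor (z = 0) to the underside of the seat, each flush with a corner of the seat. Four stretchers, 26 mm wide and 19 mm tall, connect adjacent legs with their undersides at z = 224 mm, each running between the inner faces of the legs it joins and aligned with the legs' outer faces on the other axis.

B is a spool: two coaxial disc flanges of radius 119 mm and thickness 19 mm, joined by a core cylinder of radius 52 mm and height 70 mm. The lower flange rests on z = 0 and the three cylinders share a vertical axis.

The spool is on top of the stool.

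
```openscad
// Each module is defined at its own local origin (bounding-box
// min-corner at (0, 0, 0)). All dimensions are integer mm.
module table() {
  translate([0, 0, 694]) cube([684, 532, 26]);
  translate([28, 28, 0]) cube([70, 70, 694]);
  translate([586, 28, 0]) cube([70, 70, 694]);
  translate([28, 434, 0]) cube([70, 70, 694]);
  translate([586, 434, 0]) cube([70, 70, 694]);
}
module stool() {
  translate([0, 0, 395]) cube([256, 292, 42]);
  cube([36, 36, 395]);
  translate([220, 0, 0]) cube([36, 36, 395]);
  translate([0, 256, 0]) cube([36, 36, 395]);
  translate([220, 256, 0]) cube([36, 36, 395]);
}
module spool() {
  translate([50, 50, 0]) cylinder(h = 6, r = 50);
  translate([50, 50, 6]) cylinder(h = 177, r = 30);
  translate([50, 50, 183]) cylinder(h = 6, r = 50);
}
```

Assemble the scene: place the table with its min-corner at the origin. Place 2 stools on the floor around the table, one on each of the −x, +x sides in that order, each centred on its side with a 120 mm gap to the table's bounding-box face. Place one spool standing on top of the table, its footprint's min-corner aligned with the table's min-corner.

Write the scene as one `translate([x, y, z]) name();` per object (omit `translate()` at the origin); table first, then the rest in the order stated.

table();
translate([-376, 120, 0]) stool();
translate([804, 120, 0]) stool();
translate([0, 0, 720]) spool();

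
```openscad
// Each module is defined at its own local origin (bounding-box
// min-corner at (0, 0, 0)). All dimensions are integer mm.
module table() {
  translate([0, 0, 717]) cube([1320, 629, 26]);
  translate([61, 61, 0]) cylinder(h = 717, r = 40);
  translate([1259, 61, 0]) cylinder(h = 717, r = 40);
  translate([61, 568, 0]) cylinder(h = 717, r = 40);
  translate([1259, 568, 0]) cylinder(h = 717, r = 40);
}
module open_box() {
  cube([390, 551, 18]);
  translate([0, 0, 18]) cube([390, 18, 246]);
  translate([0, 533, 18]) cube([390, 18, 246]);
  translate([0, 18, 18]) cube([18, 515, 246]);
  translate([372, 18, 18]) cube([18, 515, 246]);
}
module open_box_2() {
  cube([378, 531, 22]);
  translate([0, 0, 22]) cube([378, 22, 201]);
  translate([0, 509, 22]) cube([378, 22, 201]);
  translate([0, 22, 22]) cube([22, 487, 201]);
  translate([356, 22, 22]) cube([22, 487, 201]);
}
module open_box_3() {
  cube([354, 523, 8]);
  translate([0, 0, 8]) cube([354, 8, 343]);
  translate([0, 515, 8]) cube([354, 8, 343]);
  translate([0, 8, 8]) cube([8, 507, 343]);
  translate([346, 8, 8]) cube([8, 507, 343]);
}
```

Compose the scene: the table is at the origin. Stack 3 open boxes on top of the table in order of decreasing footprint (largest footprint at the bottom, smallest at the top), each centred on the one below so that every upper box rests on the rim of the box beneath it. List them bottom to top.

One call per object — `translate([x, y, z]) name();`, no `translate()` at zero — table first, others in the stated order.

table();
translate([465, 39, 743]) open_box();
translate([471, 49, 1007]) open_box_2();
translate([483, 53, 1230]) open_box_3();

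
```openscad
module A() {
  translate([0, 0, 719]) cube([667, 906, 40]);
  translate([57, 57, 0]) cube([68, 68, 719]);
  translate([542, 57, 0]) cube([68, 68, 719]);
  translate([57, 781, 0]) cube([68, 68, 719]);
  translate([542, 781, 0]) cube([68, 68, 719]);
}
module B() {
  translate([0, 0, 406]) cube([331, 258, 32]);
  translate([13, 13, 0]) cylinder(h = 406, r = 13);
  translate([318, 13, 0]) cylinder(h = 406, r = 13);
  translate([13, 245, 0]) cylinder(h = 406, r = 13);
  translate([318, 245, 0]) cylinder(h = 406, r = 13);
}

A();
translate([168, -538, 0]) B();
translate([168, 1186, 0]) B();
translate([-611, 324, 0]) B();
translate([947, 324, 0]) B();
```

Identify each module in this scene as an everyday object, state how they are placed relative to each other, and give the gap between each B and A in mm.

A is a table. B is a stool. Four stools sit around the table at the −y, +y, −x, +x sides. The gap between each stool and the table is 280 mm.

Each stool's nearest face is 280 mm from the table's bounding box.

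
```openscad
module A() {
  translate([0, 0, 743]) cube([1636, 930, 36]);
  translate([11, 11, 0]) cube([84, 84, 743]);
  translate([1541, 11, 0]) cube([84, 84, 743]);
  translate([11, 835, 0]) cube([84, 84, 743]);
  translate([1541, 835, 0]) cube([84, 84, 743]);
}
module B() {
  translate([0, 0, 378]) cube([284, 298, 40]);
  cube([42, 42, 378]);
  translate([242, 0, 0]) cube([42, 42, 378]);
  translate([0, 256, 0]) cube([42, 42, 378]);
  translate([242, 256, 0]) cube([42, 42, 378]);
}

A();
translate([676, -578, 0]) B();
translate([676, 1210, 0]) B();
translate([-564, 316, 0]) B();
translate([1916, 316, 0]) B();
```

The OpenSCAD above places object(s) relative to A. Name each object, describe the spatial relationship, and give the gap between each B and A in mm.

A is a table. B is a stool. Four stools sit around the table at the −y, +y, −x, +x sides. The gap between each stool and the table is 280 mm.

Each stool's nearest face is 280 mm from the table's bounding box.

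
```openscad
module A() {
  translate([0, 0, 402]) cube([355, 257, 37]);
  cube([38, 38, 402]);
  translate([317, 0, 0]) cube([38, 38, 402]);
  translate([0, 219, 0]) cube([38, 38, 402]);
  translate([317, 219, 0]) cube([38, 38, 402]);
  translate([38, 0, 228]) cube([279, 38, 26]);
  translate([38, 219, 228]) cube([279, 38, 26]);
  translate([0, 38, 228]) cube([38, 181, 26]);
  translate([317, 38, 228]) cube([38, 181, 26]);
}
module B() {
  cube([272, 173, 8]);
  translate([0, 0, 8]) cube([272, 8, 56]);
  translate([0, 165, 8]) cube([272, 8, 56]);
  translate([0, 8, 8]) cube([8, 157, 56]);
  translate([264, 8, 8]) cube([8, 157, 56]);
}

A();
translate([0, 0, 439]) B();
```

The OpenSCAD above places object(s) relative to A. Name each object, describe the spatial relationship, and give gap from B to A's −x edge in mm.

The open box's min-x is at 0; the stool's min-x is 0; gap = 0 mm.

A is a stool. B is an open box. The open box is on top of the stool. The gap from the open box to the stool's −x edge is 0 mm.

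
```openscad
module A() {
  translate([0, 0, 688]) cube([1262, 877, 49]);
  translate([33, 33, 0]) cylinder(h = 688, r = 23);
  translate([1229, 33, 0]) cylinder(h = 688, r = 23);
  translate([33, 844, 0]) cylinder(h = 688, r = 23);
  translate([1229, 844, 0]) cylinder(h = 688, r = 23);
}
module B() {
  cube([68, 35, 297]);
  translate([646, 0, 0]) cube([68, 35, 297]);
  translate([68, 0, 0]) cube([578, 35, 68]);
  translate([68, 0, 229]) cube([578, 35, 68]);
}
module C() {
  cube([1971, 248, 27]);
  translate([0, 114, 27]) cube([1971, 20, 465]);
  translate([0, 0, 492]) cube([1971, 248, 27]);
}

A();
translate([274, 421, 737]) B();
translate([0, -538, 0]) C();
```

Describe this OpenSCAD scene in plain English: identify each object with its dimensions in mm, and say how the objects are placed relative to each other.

A is a table: top 1262 mm (x) × 877 mm (y), 49 mm thick, upper face at z = 737 mm, on four round legs of 46 mm diameter, each leg's bounding box inset 10 mm from the nearest pair of top edges, running from z = 0 to the bottom of the top.

B is a rectangular picture frame lying in the x–z plane (depth along y). The opening is 578 mm wide (x) by 161 mm tall (z), surrounded by a border 68 mm wide on all four sides. The frame is 35 mm deep and is made of two full-height vertical stiles with two horizontal rails fitted between them.

C is an I-beam lying along x, 1971 mm long. Overall section height 519 mm. Two flanges 248 mm wide (y) and 27 mm thick, one on the floor and one at the top; a web 20 mm thick runs between them, centred on the flange width.

The picture frame is on top of the table, centred. The I-beam is on the floor beside the table on its −y side.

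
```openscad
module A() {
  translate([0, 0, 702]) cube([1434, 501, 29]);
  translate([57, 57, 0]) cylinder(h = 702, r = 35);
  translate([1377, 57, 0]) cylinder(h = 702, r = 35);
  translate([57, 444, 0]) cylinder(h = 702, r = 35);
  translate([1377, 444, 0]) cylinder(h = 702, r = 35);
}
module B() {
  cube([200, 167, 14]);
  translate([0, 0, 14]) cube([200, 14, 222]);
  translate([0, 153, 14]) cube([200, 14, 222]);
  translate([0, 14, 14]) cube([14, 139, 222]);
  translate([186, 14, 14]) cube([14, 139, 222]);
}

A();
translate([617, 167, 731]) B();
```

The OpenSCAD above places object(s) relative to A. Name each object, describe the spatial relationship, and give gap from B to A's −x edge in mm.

The open box's min-x is at 617; the table's min-x is 0; gap = 617 mm.

A is a table. B is an open box. The open box is on top of the table, centred. The gap from the open box to the table's −x edge is 617 mm.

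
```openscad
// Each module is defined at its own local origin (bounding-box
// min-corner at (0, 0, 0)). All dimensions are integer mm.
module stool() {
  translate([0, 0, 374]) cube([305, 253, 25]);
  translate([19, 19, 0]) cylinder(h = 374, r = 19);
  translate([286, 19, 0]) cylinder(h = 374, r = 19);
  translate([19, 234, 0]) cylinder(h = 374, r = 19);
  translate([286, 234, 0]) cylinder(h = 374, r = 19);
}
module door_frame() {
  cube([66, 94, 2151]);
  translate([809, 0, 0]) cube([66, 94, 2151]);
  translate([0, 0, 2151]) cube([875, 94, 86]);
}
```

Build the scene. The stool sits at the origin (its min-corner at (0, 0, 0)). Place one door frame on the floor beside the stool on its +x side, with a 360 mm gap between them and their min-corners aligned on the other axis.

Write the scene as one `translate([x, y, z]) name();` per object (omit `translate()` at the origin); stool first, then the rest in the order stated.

stool();
translate([665, 0, 0]) door_frame();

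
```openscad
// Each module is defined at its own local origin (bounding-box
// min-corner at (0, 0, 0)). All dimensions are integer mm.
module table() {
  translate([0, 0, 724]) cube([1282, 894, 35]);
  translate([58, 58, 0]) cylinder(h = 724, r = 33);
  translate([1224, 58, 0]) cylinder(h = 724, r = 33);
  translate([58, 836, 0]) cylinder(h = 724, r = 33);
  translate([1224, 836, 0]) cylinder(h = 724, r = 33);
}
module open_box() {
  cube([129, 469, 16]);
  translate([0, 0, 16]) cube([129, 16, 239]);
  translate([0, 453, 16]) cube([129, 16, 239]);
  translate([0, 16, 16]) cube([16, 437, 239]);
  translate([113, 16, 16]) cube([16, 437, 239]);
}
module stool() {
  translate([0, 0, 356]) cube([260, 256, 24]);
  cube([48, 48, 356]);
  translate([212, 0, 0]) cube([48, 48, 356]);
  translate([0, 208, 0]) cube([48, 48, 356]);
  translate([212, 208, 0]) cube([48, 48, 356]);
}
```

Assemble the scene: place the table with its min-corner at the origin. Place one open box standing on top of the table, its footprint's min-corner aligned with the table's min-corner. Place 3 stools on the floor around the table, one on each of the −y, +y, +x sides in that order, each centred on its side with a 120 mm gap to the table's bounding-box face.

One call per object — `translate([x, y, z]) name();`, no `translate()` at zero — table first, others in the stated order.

table();
translate([0, 0, 759]) open_box();
translate([511, -376, 0]) stool();
translate([511, 1014, 0]) stool();
translate([1402, 319, 0]) stool();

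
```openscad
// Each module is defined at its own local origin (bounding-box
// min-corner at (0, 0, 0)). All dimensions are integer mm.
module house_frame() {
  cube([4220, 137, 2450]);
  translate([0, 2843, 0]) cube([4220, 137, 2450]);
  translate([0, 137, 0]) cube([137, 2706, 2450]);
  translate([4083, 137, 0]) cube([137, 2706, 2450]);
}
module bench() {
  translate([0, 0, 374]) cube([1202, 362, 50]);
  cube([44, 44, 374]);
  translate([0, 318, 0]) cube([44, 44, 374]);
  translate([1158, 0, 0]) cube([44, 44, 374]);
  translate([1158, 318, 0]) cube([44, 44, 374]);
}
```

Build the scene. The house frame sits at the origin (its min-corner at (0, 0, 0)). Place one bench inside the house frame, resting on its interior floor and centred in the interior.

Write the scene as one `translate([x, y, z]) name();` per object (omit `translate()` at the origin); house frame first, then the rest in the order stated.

house_frame();
translate([1509, 1309, 0]) bench();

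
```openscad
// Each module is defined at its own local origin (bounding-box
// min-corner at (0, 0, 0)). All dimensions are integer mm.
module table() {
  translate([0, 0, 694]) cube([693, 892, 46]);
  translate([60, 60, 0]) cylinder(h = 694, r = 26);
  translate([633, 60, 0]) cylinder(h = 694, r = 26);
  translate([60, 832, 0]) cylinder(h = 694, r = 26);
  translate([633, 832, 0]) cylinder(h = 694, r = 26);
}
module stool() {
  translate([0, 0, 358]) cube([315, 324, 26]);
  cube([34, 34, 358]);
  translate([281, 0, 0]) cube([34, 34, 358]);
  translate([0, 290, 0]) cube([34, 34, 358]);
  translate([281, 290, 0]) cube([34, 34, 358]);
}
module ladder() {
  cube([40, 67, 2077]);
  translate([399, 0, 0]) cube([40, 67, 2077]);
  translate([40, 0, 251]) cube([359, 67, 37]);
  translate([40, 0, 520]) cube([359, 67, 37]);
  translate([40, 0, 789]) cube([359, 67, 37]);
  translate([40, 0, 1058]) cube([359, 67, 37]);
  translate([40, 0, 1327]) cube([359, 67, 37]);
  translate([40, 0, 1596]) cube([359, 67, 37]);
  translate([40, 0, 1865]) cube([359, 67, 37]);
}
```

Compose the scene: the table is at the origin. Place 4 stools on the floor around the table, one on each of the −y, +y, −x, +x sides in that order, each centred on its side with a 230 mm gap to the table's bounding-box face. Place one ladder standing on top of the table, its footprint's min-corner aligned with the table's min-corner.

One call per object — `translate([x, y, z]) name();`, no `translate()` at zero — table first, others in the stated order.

table();
translate([189, -554, 0]) stool();
translate([189, 1122, 0]) stool();
translate([-545, 284, 0]) stool();
translate([923, 284, 0]) stool();
translate([0, 0, 740]) ladder();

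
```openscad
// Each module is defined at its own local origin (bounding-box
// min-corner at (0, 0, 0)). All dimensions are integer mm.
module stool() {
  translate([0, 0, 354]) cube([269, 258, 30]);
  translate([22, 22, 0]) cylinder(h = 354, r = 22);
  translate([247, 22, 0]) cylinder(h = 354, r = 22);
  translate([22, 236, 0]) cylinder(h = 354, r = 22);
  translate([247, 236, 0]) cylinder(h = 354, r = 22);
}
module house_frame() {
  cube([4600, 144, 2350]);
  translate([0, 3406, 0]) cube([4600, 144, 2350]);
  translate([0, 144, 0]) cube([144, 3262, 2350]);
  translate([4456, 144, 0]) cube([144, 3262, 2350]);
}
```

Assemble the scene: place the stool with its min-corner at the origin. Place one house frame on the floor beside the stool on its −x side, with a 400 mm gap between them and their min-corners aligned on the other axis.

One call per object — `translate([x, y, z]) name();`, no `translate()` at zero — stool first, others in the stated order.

stool();
translate([-5000, 0, 0]) house_frame();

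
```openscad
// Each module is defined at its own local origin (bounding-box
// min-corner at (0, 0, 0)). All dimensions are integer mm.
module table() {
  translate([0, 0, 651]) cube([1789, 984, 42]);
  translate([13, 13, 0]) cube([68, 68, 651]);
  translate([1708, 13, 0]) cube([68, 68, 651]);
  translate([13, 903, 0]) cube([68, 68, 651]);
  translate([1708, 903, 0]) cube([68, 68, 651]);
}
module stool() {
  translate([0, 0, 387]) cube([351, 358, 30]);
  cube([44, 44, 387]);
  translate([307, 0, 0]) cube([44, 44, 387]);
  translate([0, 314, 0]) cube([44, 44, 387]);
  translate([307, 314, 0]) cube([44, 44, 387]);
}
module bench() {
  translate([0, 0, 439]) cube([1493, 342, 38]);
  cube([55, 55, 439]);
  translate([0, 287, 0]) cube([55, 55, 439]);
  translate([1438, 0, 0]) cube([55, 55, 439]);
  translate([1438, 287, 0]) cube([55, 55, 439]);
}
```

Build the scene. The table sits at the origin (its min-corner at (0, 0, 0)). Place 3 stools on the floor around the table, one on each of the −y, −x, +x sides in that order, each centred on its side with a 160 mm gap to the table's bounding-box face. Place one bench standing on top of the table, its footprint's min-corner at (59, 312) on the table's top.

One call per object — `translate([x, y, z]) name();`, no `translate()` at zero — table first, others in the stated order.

table();
translate([719, -518, 0]) stool();
translate([-511, 313, 0]) stool();
translate([1949, 313, 0]) stool();
translate([59, 312, 693]) bench();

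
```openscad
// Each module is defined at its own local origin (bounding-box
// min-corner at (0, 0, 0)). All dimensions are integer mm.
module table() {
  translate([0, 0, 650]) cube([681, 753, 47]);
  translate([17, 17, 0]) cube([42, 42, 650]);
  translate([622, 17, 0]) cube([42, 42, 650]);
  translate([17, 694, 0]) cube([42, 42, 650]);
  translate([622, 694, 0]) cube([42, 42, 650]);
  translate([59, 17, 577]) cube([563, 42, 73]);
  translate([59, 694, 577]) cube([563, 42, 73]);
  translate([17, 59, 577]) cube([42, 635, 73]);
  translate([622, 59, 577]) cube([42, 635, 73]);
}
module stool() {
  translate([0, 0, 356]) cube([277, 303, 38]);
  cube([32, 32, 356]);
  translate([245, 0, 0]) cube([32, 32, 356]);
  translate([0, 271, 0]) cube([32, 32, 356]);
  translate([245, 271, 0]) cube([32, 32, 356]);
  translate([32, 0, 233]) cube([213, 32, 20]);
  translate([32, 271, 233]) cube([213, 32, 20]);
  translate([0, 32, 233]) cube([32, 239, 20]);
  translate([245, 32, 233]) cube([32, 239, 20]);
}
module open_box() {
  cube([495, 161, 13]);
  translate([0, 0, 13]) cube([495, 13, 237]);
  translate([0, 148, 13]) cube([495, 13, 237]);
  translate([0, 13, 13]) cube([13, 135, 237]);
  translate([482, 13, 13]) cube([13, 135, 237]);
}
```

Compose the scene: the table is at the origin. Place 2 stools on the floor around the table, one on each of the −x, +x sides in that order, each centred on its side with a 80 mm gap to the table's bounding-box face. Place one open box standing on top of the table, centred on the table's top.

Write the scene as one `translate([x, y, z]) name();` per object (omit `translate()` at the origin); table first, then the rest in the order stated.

table();
translate([-357, 225, 0]) stool();
translate([761, 225, 0]) stool();
translate([93, 296, 697]) open_box();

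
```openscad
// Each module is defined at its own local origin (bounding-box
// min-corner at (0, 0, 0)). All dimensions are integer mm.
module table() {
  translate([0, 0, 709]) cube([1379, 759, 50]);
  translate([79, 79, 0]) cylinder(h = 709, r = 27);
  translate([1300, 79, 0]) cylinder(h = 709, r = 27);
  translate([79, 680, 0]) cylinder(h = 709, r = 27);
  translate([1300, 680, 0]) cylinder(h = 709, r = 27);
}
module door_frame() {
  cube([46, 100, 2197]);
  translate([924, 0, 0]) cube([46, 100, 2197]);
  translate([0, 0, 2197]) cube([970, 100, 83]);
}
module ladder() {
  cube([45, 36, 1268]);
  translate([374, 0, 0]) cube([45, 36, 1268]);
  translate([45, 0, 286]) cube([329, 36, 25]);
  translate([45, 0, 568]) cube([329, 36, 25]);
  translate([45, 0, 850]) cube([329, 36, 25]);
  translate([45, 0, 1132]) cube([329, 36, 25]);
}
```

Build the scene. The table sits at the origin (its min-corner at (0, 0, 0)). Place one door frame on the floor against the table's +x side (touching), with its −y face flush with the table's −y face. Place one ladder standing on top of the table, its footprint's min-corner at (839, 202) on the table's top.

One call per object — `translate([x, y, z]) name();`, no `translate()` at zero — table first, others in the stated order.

table();
translate([1379, 0, 0]) door_frame();
translate([839, 202, 759]) ladder();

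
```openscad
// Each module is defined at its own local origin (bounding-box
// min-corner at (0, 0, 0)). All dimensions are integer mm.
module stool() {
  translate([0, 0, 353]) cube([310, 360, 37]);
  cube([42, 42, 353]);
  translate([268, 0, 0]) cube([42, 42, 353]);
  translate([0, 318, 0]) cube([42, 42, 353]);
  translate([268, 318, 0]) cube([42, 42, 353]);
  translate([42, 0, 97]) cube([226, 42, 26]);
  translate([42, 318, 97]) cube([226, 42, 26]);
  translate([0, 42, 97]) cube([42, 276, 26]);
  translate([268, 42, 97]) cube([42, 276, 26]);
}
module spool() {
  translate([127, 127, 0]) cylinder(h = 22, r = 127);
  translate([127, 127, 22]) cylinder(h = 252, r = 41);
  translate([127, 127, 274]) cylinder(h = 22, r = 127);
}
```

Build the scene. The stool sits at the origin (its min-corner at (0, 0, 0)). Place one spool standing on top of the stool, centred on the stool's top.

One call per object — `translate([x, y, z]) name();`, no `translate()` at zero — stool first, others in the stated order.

stool();
translate([28, 53, 390]) spool();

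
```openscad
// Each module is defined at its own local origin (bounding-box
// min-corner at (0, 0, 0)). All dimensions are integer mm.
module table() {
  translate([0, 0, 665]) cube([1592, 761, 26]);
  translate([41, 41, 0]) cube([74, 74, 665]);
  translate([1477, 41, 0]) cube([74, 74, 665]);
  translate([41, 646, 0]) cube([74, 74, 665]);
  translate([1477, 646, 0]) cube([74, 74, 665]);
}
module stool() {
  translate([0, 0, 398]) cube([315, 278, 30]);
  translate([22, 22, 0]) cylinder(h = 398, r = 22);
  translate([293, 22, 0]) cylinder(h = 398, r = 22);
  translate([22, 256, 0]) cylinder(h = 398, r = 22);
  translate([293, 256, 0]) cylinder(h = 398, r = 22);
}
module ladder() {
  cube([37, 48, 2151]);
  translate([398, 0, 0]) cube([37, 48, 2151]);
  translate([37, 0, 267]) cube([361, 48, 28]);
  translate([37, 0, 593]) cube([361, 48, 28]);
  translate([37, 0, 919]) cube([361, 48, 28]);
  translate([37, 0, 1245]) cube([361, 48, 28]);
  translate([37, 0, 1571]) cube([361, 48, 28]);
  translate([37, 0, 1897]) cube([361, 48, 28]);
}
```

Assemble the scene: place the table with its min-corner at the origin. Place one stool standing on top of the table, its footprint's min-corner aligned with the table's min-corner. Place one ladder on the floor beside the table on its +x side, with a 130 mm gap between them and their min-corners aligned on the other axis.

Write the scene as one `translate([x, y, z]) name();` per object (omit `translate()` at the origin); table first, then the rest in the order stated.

table();
translate([0, 0, 691]) stool();
translate([1722, 0, 0]) ladder();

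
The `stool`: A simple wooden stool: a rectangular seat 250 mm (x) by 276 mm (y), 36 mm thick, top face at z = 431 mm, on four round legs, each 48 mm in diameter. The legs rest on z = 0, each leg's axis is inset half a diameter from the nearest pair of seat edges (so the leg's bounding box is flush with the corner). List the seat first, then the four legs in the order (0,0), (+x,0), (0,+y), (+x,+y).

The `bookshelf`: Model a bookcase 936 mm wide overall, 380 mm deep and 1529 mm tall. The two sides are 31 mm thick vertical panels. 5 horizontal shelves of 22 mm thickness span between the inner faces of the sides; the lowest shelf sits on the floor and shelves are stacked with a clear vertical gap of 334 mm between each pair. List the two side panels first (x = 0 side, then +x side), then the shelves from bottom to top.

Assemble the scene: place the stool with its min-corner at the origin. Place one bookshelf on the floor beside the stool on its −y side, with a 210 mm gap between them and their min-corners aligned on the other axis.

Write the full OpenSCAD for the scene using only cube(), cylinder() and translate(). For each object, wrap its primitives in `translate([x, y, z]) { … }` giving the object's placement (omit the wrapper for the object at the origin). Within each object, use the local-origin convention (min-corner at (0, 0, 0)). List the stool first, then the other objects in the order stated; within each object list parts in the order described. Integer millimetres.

translate([0, 0, 395]) cube([250, 276, 36]);
translate([24, 24, 0]) cylinder(h = 395, r = 24);
translate([226, 24, 0]) cylinder(h = 395, r = 24);
translate([24, 252, 0]) cylinder(h = 395, r = 24);
translate([226, 252, 0]) cylinder(h = 395, r = 24);
translate([0, -590, 0]) {
  cube([31, 380, 1529]);
  translate([905, 0, 0]) cube([31, 380, 1529]);
  translate([31, 0, 0]) cube([874, 380, 22]);
  translate([31, 0, 356]) cube([874, 380, 22]);
  translate([31, 0, 712]) cube([874, 380, 22]);
  translate([31, 0, 1068]) cube([874, 380, 22]);
  translate([31, 0, 1424]) cube([874, 380, 22]);
}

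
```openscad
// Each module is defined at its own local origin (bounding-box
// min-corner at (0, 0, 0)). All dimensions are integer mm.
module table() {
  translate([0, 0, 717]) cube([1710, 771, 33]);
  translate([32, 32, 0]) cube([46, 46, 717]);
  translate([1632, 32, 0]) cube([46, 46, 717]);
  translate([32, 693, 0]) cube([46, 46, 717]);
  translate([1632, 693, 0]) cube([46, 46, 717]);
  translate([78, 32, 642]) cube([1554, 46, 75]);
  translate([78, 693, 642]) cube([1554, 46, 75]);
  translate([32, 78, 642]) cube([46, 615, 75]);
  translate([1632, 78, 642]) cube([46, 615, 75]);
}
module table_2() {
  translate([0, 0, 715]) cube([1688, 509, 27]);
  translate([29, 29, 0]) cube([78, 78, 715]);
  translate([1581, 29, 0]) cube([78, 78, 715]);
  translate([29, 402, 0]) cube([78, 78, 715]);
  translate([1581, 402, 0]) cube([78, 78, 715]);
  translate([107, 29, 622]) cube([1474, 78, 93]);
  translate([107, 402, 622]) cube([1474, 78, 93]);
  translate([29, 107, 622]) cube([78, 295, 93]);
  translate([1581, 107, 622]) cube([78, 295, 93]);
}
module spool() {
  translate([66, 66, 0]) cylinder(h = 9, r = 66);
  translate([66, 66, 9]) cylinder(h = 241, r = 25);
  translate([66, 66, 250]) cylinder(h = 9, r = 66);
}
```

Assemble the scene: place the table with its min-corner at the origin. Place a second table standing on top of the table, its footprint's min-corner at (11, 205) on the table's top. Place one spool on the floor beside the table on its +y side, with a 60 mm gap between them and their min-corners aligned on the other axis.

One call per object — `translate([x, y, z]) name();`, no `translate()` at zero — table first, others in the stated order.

table();
translate([11, 205, 750]) table_2();
translate([0, 831, 0]) spool();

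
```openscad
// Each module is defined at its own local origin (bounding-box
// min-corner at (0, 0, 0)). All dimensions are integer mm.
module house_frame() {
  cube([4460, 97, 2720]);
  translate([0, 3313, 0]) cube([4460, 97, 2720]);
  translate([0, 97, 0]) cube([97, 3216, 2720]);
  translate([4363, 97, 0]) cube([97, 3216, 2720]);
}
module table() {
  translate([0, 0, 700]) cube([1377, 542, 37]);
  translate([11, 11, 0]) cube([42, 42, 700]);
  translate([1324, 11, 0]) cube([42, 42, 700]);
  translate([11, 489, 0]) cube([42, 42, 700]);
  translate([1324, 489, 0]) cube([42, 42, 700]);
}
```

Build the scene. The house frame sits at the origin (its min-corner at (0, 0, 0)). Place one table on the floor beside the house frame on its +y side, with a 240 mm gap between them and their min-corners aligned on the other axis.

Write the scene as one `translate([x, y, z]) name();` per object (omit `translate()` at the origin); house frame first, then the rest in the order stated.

house_frame();
translate([0, 3650, 0]) table();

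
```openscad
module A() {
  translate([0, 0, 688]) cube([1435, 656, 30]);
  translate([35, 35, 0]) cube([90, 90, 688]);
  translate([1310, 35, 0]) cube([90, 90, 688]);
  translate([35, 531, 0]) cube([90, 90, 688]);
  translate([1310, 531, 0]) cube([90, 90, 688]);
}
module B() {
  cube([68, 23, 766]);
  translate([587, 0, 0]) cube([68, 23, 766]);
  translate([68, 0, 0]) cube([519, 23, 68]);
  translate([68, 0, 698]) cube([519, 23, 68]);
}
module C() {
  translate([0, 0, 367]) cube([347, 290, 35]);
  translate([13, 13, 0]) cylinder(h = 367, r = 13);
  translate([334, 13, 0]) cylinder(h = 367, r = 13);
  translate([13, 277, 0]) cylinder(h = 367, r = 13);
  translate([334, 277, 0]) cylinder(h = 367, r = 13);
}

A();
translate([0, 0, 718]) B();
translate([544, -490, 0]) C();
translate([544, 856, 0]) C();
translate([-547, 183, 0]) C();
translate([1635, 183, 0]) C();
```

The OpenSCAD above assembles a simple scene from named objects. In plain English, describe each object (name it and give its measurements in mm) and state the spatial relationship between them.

A is a table with a 1435×656 mm rectangular top, 30 mm thick, top surface at z = 718 mm, supported by four 90×90 mm square legs, each inset 35 mm from the nearest pair of top edges, running from the floor.

B is a rectangular picture frame lying in the x–z plane (depth along y). The opening is 519 mm wide (x) by 630 mm tall (z), surrounded by a border 68 mm wide on all four sides. The frame is 23 mm deep and is made of two full-height vertical stiles with two horizontal rails fitted between them.

C is a four-legged stool. The seat is 347×290 mm, 35 mm thick, top at z = 402 mm. It stands on four round legs, each 26 mm in diameter, from z = 0 to the seat underside, each leg's axis is inset half a diameter from the nearest pair of seat edges (so the leg's bounding box is flush with the corner).

The picture frame is on top of the table. Four stools sit around the table at the −y, +y, −x, +x sides.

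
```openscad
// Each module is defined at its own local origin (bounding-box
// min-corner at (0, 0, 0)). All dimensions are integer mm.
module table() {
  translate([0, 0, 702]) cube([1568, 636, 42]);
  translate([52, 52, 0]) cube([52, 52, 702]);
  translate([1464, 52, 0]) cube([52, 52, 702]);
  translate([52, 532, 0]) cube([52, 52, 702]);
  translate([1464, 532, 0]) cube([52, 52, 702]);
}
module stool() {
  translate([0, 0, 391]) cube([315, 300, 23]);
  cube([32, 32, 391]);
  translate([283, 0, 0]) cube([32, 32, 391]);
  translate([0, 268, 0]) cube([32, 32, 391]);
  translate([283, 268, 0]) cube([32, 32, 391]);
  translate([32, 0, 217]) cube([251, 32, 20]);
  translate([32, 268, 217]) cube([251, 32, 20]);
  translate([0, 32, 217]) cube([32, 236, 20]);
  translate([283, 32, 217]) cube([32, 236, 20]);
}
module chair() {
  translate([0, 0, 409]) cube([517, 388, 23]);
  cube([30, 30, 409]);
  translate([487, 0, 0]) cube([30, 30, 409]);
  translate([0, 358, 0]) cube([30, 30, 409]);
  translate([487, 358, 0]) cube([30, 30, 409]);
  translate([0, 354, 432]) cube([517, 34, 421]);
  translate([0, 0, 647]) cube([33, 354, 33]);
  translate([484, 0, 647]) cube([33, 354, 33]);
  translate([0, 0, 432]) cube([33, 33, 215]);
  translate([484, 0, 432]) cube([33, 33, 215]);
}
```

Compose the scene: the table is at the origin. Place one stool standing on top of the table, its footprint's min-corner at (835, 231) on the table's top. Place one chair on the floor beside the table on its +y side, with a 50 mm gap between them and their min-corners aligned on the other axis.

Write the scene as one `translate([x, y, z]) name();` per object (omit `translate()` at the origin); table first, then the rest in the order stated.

table();
translate([835, 231, 744]) stool();
translate([0, 686, 0]) chair();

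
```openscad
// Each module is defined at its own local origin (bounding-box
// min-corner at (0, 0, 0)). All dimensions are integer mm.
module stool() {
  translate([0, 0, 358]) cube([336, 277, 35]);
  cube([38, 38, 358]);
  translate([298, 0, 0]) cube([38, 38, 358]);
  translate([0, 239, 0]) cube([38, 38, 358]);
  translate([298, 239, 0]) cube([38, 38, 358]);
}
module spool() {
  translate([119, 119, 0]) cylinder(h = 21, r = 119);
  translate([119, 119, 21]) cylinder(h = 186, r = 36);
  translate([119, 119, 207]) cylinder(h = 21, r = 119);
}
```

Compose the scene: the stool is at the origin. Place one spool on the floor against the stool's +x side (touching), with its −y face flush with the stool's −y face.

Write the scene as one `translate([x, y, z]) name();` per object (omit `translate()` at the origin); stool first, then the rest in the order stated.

stool();
translate([336, 0, 0]) spool();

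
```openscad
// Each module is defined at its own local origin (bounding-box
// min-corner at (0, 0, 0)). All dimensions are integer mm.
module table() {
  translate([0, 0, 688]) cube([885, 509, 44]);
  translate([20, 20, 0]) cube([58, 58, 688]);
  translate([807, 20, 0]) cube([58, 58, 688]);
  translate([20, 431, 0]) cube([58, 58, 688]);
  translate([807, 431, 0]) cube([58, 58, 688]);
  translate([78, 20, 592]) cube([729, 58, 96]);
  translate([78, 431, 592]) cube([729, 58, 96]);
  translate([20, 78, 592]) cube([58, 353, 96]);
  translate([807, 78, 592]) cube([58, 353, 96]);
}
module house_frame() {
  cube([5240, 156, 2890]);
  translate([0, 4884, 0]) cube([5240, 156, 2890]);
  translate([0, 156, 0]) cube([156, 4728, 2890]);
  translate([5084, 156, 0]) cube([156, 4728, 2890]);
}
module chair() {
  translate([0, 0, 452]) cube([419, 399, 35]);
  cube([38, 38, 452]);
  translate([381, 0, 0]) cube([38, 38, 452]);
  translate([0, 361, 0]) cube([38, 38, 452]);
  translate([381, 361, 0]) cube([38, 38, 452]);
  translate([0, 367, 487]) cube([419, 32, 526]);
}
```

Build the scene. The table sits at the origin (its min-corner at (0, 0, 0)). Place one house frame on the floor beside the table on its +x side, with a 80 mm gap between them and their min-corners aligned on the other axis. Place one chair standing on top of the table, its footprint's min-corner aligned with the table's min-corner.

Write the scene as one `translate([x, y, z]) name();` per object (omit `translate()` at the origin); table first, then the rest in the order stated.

table();
translate([965, 0, 0]) house_frame();
translate([0, 0, 732]) chair();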